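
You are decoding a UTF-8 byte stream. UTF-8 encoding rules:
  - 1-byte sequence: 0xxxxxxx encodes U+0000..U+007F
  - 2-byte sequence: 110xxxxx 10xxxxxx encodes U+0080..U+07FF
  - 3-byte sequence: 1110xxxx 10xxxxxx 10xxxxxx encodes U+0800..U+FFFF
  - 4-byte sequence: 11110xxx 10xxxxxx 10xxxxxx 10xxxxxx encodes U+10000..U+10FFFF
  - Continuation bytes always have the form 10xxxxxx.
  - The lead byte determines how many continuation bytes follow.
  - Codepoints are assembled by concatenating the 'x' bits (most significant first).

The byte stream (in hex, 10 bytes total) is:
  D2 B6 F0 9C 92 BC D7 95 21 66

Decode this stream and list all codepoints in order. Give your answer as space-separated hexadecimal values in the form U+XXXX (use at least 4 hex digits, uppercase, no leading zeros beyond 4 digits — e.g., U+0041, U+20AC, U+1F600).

Answer: U+04B6 U+1C4BC U+05D5 U+0021 U+0066

Derivation:
Byte[0]=D2: 2-byte lead, need 1 cont bytes. acc=0x12
Byte[1]=B6: continuation. acc=(acc<<6)|0x36=0x4B6
Completed: cp=U+04B6 (starts at byte 0)
Byte[2]=F0: 4-byte lead, need 3 cont bytes. acc=0x0
Byte[3]=9C: continuation. acc=(acc<<6)|0x1C=0x1C
Byte[4]=92: continuation. acc=(acc<<6)|0x12=0x712
Byte[5]=BC: continuation. acc=(acc<<6)|0x3C=0x1C4BC
Completed: cp=U+1C4BC (starts at byte 2)
Byte[6]=D7: 2-byte lead, need 1 cont bytes. acc=0x17
Byte[7]=95: continuation. acc=(acc<<6)|0x15=0x5D5
Completed: cp=U+05D5 (starts at byte 6)
Byte[8]=21: 1-byte ASCII. cp=U+0021
Byte[9]=66: 1-byte ASCII. cp=U+0066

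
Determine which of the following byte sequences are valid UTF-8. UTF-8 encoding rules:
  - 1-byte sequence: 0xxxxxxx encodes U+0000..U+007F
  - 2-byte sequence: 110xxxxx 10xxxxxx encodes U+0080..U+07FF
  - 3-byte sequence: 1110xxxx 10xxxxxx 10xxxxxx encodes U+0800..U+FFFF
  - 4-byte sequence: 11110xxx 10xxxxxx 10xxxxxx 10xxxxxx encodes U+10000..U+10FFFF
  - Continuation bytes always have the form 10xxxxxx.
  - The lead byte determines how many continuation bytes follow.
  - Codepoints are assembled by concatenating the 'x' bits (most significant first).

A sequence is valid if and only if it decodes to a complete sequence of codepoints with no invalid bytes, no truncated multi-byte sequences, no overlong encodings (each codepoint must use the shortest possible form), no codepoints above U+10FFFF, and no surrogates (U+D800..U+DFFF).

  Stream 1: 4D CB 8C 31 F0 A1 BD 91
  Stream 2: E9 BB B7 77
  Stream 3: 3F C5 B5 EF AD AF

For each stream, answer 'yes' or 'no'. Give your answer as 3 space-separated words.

Answer: yes yes yes

Derivation:
Stream 1: decodes cleanly. VALID
Stream 2: decodes cleanly. VALID
Stream 3: decodes cleanly. VALID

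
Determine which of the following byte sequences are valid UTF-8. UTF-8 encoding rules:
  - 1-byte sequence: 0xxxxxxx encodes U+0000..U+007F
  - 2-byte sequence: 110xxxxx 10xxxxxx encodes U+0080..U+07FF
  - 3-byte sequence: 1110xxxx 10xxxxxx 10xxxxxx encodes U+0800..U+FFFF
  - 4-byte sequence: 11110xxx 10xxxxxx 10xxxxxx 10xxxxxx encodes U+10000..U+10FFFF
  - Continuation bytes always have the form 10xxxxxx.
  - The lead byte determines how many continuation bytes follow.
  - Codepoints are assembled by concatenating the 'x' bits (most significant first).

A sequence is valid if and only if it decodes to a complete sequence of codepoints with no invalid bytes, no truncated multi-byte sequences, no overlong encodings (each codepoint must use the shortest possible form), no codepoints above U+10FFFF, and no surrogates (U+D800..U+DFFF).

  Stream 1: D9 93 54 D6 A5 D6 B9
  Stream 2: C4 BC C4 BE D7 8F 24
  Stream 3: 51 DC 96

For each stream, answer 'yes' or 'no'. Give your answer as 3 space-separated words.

Answer: yes yes yes

Derivation:
Stream 1: decodes cleanly. VALID
Stream 2: decodes cleanly. VALID
Stream 3: decodes cleanly. VALID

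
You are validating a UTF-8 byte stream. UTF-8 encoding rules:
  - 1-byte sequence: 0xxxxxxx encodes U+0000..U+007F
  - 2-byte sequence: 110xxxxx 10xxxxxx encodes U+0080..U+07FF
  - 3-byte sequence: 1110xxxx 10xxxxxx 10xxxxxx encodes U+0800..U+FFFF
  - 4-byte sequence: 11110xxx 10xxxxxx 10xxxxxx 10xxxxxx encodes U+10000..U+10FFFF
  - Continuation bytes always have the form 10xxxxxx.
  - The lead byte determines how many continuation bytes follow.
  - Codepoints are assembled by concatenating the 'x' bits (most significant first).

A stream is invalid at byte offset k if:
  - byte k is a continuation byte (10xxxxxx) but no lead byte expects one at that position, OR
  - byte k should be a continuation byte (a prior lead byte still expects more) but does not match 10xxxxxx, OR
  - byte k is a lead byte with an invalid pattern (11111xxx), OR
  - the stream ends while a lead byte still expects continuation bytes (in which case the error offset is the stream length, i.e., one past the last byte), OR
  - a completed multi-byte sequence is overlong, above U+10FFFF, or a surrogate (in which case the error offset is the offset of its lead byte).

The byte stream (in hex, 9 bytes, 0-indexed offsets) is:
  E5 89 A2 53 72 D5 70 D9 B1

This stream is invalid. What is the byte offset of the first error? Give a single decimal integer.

Byte[0]=E5: 3-byte lead, need 2 cont bytes. acc=0x5
Byte[1]=89: continuation. acc=(acc<<6)|0x09=0x149
Byte[2]=A2: continuation. acc=(acc<<6)|0x22=0x5262
Completed: cp=U+5262 (starts at byte 0)
Byte[3]=53: 1-byte ASCII. cp=U+0053
Byte[4]=72: 1-byte ASCII. cp=U+0072
Byte[5]=D5: 2-byte lead, need 1 cont bytes. acc=0x15
Byte[6]=70: expected 10xxxxxx continuation. INVALID

Answer: 6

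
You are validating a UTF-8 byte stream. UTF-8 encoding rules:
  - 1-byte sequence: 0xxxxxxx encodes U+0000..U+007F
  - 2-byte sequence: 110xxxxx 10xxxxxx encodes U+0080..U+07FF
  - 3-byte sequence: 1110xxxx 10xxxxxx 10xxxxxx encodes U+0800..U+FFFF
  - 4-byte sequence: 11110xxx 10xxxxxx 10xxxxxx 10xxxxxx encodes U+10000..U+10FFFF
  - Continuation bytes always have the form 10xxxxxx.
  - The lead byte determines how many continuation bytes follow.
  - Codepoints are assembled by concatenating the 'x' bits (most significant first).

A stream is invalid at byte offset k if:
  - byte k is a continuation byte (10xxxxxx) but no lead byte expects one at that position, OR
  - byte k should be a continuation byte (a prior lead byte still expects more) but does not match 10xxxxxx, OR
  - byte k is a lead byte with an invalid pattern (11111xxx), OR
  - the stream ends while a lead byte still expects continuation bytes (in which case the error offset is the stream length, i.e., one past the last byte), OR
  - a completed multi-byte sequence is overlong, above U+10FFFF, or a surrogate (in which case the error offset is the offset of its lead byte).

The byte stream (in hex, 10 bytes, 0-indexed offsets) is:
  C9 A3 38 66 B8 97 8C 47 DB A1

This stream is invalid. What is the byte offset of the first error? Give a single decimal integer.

Answer: 4

Derivation:
Byte[0]=C9: 2-byte lead, need 1 cont bytes. acc=0x9
Byte[1]=A3: continuation. acc=(acc<<6)|0x23=0x263
Completed: cp=U+0263 (starts at byte 0)
Byte[2]=38: 1-byte ASCII. cp=U+0038
Byte[3]=66: 1-byte ASCII. cp=U+0066
Byte[4]=B8: INVALID lead byte (not 0xxx/110x/1110/11110)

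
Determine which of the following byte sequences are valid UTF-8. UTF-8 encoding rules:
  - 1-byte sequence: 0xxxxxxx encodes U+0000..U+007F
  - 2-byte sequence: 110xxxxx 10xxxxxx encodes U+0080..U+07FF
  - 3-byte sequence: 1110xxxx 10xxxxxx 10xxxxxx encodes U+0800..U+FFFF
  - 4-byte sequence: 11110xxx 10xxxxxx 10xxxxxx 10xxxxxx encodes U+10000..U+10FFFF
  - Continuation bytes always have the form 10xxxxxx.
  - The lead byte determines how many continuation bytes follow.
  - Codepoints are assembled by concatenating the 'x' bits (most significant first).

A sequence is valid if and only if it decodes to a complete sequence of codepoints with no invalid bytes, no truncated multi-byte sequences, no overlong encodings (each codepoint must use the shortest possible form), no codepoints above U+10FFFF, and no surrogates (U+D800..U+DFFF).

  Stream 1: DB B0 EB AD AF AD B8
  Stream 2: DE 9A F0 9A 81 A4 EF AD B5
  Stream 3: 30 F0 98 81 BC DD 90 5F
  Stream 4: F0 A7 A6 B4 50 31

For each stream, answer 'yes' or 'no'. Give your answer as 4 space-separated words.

Stream 1: error at byte offset 5. INVALID
Stream 2: decodes cleanly. VALID
Stream 3: decodes cleanly. VALID
Stream 4: decodes cleanly. VALID

Answer: no yes yes yes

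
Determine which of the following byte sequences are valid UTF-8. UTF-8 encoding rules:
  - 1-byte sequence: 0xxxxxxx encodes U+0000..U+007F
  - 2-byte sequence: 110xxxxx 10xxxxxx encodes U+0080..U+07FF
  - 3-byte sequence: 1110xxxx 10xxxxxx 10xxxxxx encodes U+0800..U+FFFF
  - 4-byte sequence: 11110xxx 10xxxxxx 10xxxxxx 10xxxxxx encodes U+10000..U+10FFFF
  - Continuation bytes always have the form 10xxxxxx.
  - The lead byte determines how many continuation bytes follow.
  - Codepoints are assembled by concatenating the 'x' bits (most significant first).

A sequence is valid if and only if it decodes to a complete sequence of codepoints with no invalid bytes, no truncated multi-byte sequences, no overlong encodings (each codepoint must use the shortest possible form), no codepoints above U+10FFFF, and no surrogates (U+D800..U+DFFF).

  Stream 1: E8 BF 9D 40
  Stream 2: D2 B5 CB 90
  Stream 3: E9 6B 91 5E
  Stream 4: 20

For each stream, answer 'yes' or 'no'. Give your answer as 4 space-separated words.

Stream 1: decodes cleanly. VALID
Stream 2: decodes cleanly. VALID
Stream 3: error at byte offset 1. INVALID
Stream 4: decodes cleanly. VALID

Answer: yes yes no yes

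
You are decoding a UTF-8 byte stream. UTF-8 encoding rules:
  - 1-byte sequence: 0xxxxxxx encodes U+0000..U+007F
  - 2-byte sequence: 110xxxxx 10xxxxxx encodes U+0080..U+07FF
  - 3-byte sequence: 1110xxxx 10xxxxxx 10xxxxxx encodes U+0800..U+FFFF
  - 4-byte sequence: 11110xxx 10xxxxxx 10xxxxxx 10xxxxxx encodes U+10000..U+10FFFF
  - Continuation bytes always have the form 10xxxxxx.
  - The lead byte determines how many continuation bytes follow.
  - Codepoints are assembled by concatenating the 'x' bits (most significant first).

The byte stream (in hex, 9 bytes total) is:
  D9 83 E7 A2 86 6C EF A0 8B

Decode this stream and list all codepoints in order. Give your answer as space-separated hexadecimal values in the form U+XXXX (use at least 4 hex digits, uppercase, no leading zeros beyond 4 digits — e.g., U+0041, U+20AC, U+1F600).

Answer: U+0643 U+7886 U+006C U+F80B

Derivation:
Byte[0]=D9: 2-byte lead, need 1 cont bytes. acc=0x19
Byte[1]=83: continuation. acc=(acc<<6)|0x03=0x643
Completed: cp=U+0643 (starts at byte 0)
Byte[2]=E7: 3-byte lead, need 2 cont bytes. acc=0x7
Byte[3]=A2: continuation. acc=(acc<<6)|0x22=0x1E2
Byte[4]=86: continuation. acc=(acc<<6)|0x06=0x7886
Completed: cp=U+7886 (starts at byte 2)
Byte[5]=6C: 1-byte ASCII. cp=U+006C
Byte[6]=EF: 3-byte lead, need 2 cont bytes. acc=0xF
Byte[7]=A0: continuation. acc=(acc<<6)|0x20=0x3E0
Byte[8]=8B: continuation. acc=(acc<<6)|0x0B=0xF80B
Completed: cp=U+F80B (starts at byte 6)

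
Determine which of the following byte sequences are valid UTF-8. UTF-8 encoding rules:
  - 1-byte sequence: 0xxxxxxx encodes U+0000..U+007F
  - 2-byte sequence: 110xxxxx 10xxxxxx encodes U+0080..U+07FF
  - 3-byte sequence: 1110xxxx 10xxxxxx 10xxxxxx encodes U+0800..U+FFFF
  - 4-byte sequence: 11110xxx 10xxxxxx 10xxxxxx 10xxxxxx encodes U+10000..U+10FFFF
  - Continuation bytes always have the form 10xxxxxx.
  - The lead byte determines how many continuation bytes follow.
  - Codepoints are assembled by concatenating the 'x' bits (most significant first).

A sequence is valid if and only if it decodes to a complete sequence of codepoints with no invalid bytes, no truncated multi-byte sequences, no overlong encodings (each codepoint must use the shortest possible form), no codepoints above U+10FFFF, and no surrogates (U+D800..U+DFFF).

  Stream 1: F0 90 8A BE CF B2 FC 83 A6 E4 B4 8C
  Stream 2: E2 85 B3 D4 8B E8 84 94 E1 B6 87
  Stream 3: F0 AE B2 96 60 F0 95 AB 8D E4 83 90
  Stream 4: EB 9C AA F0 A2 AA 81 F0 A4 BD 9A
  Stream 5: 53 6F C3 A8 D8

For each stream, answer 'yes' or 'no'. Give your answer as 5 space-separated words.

Stream 1: error at byte offset 6. INVALID
Stream 2: decodes cleanly. VALID
Stream 3: decodes cleanly. VALID
Stream 4: decodes cleanly. VALID
Stream 5: error at byte offset 5. INVALID

Answer: no yes yes yes no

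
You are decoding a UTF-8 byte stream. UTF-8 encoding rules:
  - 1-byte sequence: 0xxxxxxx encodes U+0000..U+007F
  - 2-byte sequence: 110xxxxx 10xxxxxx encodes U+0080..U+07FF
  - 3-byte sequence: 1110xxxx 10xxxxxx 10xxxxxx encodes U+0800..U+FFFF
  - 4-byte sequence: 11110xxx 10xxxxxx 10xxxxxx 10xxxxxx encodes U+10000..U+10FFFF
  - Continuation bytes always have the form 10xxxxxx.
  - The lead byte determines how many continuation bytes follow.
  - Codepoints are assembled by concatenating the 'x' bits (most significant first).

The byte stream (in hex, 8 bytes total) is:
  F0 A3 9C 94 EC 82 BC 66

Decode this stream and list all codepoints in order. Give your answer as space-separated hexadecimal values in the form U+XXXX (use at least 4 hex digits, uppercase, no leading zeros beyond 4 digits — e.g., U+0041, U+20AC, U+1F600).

Answer: U+23714 U+C0BC U+0066

Derivation:
Byte[0]=F0: 4-byte lead, need 3 cont bytes. acc=0x0
Byte[1]=A3: continuation. acc=(acc<<6)|0x23=0x23
Byte[2]=9C: continuation. acc=(acc<<6)|0x1C=0x8DC
Byte[3]=94: continuation. acc=(acc<<6)|0x14=0x23714
Completed: cp=U+23714 (starts at byte 0)
Byte[4]=EC: 3-byte lead, need 2 cont bytes. acc=0xC
Byte[5]=82: continuation. acc=(acc<<6)|0x02=0x302
Byte[6]=BC: continuation. acc=(acc<<6)|0x3C=0xC0BC
Completed: cp=U+C0BC (starts at byte 4)
Byte[7]=66: 1-byte ASCII. cp=U+0066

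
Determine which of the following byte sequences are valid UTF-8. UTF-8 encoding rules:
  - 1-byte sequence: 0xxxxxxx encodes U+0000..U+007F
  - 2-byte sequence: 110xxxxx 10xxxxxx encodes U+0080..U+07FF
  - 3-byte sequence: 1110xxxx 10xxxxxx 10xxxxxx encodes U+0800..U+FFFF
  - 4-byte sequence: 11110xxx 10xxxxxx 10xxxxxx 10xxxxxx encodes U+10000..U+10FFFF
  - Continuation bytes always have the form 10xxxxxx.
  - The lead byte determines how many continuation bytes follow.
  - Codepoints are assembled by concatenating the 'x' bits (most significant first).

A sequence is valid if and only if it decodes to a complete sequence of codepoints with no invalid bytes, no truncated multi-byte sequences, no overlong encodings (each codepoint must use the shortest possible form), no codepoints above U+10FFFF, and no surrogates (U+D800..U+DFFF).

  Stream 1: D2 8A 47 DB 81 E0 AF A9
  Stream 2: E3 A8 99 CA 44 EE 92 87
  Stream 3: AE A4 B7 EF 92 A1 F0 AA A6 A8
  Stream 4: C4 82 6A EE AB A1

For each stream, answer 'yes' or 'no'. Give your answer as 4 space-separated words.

Stream 1: decodes cleanly. VALID
Stream 2: error at byte offset 4. INVALID
Stream 3: error at byte offset 0. INVALID
Stream 4: decodes cleanly. VALID

Answer: yes no no yes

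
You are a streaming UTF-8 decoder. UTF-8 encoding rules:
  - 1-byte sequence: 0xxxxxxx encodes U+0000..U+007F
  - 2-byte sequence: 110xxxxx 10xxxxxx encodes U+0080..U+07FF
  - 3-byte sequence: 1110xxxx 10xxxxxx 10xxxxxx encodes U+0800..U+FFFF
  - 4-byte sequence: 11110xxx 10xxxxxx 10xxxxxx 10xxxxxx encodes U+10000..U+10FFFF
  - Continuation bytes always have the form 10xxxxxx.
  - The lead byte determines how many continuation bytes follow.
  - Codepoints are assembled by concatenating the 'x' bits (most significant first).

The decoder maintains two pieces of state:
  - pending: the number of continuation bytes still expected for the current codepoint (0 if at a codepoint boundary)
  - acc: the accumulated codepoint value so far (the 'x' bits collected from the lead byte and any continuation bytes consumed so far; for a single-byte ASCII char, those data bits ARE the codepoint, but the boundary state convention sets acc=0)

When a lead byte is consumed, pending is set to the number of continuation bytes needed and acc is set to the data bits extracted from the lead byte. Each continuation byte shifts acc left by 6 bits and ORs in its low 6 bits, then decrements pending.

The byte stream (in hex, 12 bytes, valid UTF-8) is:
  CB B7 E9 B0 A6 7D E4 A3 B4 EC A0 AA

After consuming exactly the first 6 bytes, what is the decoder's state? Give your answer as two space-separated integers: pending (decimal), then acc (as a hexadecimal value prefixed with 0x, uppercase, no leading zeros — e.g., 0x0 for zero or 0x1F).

Answer: 0 0x0

Derivation:
Byte[0]=CB: 2-byte lead. pending=1, acc=0xB
Byte[1]=B7: continuation. acc=(acc<<6)|0x37=0x2F7, pending=0
Byte[2]=E9: 3-byte lead. pending=2, acc=0x9
Byte[3]=B0: continuation. acc=(acc<<6)|0x30=0x270, pending=1
Byte[4]=A6: continuation. acc=(acc<<6)|0x26=0x9C26, pending=0
Byte[5]=7D: 1-byte. pending=0, acc=0x0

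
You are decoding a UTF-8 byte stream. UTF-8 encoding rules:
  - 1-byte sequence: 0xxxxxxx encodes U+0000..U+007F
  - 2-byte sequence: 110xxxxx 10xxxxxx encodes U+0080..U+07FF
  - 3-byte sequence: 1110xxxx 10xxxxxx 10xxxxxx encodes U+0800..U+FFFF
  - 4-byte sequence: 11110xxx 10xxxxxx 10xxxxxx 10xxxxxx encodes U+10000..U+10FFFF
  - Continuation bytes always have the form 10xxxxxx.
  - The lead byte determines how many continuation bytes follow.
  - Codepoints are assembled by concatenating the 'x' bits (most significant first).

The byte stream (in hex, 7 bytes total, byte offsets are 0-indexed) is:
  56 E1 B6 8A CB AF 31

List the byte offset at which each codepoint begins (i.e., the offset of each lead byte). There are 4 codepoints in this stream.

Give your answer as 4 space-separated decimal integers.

Byte[0]=56: 1-byte ASCII. cp=U+0056
Byte[1]=E1: 3-byte lead, need 2 cont bytes. acc=0x1
Byte[2]=B6: continuation. acc=(acc<<6)|0x36=0x76
Byte[3]=8A: continuation. acc=(acc<<6)|0x0A=0x1D8A
Completed: cp=U+1D8A (starts at byte 1)
Byte[4]=CB: 2-byte lead, need 1 cont bytes. acc=0xB
Byte[5]=AF: continuation. acc=(acc<<6)|0x2F=0x2EF
Completed: cp=U+02EF (starts at byte 4)
Byte[6]=31: 1-byte ASCII. cp=U+0031

Answer: 0 1 4 6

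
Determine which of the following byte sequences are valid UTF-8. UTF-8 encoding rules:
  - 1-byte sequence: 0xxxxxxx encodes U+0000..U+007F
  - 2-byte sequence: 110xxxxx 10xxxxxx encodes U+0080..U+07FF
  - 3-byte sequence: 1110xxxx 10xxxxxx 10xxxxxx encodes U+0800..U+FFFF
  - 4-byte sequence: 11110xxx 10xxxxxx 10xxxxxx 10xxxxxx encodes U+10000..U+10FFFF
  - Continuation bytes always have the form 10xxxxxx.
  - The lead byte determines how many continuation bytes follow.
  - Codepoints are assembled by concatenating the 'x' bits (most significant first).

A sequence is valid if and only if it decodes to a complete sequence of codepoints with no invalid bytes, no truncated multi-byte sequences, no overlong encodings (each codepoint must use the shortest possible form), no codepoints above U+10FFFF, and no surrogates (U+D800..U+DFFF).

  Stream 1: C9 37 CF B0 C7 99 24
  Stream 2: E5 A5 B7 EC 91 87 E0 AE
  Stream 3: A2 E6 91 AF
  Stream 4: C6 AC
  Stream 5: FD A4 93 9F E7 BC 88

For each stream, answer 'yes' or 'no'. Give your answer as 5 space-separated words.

Answer: no no no yes no

Derivation:
Stream 1: error at byte offset 1. INVALID
Stream 2: error at byte offset 8. INVALID
Stream 3: error at byte offset 0. INVALID
Stream 4: decodes cleanly. VALID
Stream 5: error at byte offset 0. INVALID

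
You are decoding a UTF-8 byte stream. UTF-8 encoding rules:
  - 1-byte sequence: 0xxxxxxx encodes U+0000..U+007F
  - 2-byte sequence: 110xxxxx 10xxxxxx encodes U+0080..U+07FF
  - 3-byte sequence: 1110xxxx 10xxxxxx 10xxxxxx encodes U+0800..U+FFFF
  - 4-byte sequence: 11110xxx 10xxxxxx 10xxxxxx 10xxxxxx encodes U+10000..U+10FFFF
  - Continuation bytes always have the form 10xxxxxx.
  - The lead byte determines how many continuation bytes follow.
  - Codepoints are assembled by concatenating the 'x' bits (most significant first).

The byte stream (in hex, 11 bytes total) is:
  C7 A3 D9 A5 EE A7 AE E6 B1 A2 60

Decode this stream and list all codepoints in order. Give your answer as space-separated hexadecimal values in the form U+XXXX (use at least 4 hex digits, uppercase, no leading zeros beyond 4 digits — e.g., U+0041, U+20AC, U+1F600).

Byte[0]=C7: 2-byte lead, need 1 cont bytes. acc=0x7
Byte[1]=A3: continuation. acc=(acc<<6)|0x23=0x1E3
Completed: cp=U+01E3 (starts at byte 0)
Byte[2]=D9: 2-byte lead, need 1 cont bytes. acc=0x19
Byte[3]=A5: continuation. acc=(acc<<6)|0x25=0x665
Completed: cp=U+0665 (starts at byte 2)
Byte[4]=EE: 3-byte lead, need 2 cont bytes. acc=0xE
Byte[5]=A7: continuation. acc=(acc<<6)|0x27=0x3A7
Byte[6]=AE: continuation. acc=(acc<<6)|0x2E=0xE9EE
Completed: cp=U+E9EE (starts at byte 4)
Byte[7]=E6: 3-byte lead, need 2 cont bytes. acc=0x6
Byte[8]=B1: continuation. acc=(acc<<6)|0x31=0x1B1
Byte[9]=A2: continuation. acc=(acc<<6)|0x22=0x6C62
Completed: cp=U+6C62 (starts at byte 7)
Byte[10]=60: 1-byte ASCII. cp=U+0060

Answer: U+01E3 U+0665 U+E9EE U+6C62 U+0060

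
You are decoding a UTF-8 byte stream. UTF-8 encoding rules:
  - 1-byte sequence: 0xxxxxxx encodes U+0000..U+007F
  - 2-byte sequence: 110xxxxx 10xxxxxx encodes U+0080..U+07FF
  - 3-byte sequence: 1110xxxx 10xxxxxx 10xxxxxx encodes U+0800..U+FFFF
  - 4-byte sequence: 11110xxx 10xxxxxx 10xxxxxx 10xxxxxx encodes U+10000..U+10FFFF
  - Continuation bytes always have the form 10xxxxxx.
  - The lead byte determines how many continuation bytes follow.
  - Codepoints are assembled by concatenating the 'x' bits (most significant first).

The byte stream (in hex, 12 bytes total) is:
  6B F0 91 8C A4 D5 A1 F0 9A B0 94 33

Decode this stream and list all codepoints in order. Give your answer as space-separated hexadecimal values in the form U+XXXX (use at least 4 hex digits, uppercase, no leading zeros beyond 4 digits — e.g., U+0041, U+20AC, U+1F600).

Answer: U+006B U+11324 U+0561 U+1AC14 U+0033

Derivation:
Byte[0]=6B: 1-byte ASCII. cp=U+006B
Byte[1]=F0: 4-byte lead, need 3 cont bytes. acc=0x0
Byte[2]=91: continuation. acc=(acc<<6)|0x11=0x11
Byte[3]=8C: continuation. acc=(acc<<6)|0x0C=0x44C
Byte[4]=A4: continuation. acc=(acc<<6)|0x24=0x11324
Completed: cp=U+11324 (starts at byte 1)
Byte[5]=D5: 2-byte lead, need 1 cont bytes. acc=0x15
Byte[6]=A1: continuation. acc=(acc<<6)|0x21=0x561
Completed: cp=U+0561 (starts at byte 5)
Byte[7]=F0: 4-byte lead, need 3 cont bytes. acc=0x0
Byte[8]=9A: continuation. acc=(acc<<6)|0x1A=0x1A
Byte[9]=B0: continuation. acc=(acc<<6)|0x30=0x6B0
Byte[10]=94: continuation. acc=(acc<<6)|0x14=0x1AC14
Completed: cp=U+1AC14 (starts at byte 7)
Byte[11]=33: 1-byte ASCII. cp=U+0033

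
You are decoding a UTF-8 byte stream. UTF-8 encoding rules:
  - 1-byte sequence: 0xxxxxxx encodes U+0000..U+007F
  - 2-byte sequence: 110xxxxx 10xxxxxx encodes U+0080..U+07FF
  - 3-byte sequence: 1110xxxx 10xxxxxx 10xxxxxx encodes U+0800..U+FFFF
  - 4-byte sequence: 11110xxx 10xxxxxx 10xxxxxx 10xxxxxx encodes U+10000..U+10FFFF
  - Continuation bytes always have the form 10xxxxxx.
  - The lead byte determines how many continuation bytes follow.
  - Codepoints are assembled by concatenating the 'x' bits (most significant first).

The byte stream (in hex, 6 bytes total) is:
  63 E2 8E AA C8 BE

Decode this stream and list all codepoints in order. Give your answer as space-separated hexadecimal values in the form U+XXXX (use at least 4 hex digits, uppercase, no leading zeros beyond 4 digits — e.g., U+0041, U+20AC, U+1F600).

Answer: U+0063 U+23AA U+023E

Derivation:
Byte[0]=63: 1-byte ASCII. cp=U+0063
Byte[1]=E2: 3-byte lead, need 2 cont bytes. acc=0x2
Byte[2]=8E: continuation. acc=(acc<<6)|0x0E=0x8E
Byte[3]=AA: continuation. acc=(acc<<6)|0x2A=0x23AA
Completed: cp=U+23AA (starts at byte 1)
Byte[4]=C8: 2-byte lead, need 1 cont bytes. acc=0x8
Byte[5]=BE: continuation. acc=(acc<<6)|0x3E=0x23E
Completed: cp=U+023E (starts at byte 4)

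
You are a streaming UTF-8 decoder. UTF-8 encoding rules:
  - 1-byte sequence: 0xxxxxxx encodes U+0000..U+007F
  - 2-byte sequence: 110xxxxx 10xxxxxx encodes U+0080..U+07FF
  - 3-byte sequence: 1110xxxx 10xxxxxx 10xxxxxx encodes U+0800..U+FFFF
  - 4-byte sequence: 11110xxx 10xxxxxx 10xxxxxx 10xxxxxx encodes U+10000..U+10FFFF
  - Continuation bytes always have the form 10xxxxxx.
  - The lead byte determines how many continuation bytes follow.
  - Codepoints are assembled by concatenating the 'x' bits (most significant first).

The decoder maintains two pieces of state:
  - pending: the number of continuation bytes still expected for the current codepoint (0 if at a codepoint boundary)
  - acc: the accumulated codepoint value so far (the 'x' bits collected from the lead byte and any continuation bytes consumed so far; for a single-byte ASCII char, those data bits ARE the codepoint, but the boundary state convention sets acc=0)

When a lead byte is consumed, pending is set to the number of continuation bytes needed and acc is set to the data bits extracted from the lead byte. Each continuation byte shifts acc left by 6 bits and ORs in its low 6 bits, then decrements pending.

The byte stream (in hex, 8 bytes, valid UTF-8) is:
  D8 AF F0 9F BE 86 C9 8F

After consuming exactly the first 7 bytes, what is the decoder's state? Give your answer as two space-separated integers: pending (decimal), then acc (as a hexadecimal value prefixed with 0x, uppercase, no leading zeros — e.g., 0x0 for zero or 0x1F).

Answer: 1 0x9

Derivation:
Byte[0]=D8: 2-byte lead. pending=1, acc=0x18
Byte[1]=AF: continuation. acc=(acc<<6)|0x2F=0x62F, pending=0
Byte[2]=F0: 4-byte lead. pending=3, acc=0x0
Byte[3]=9F: continuation. acc=(acc<<6)|0x1F=0x1F, pending=2
Byte[4]=BE: continuation. acc=(acc<<6)|0x3E=0x7FE, pending=1
Byte[5]=86: continuation. acc=(acc<<6)|0x06=0x1FF86, pending=0
Byte[6]=C9: 2-byte lead. pending=1, acc=0x9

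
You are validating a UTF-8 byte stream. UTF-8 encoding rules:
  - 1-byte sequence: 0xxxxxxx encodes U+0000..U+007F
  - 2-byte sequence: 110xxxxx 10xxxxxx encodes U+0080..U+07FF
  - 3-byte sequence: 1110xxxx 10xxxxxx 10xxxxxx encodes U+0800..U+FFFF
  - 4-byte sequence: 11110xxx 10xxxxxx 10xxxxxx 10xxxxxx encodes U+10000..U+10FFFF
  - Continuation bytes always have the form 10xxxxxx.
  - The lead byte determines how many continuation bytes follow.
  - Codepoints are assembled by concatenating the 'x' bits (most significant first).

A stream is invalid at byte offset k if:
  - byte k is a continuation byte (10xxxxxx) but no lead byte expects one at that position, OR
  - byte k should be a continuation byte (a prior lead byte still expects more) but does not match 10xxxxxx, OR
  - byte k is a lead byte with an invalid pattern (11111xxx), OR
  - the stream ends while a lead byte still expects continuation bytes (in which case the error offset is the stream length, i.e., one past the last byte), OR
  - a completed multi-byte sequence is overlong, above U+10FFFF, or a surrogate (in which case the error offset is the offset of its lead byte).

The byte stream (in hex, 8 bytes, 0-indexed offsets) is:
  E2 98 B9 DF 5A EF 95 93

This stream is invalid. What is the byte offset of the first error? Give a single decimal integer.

Answer: 4

Derivation:
Byte[0]=E2: 3-byte lead, need 2 cont bytes. acc=0x2
Byte[1]=98: continuation. acc=(acc<<6)|0x18=0x98
Byte[2]=B9: continuation. acc=(acc<<6)|0x39=0x2639
Completed: cp=U+2639 (starts at byte 0)
Byte[3]=DF: 2-byte lead, need 1 cont bytes. acc=0x1F
Byte[4]=5A: expected 10xxxxxx continuation. INVALID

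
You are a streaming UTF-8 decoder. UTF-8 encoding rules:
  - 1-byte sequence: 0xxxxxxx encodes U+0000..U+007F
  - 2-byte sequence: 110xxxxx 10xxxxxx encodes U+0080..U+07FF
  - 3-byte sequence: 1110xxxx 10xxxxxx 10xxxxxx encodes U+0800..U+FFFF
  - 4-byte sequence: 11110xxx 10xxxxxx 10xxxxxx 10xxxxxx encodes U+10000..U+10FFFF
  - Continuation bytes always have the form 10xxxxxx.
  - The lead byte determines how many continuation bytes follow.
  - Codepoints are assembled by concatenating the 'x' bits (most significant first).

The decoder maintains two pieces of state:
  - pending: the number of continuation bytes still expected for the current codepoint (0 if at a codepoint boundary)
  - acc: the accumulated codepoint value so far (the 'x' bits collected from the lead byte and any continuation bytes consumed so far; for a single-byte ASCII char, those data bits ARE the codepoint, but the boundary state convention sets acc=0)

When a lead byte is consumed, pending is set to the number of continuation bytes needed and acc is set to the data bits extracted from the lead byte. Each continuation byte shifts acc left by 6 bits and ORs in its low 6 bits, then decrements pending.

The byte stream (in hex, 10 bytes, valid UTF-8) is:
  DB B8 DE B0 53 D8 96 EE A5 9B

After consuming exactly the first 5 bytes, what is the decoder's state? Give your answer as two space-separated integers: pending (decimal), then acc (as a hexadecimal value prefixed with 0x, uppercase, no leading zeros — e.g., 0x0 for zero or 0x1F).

Byte[0]=DB: 2-byte lead. pending=1, acc=0x1B
Byte[1]=B8: continuation. acc=(acc<<6)|0x38=0x6F8, pending=0
Byte[2]=DE: 2-byte lead. pending=1, acc=0x1E
Byte[3]=B0: continuation. acc=(acc<<6)|0x30=0x7B0, pending=0
Byte[4]=53: 1-byte. pending=0, acc=0x0

Answer: 0 0x0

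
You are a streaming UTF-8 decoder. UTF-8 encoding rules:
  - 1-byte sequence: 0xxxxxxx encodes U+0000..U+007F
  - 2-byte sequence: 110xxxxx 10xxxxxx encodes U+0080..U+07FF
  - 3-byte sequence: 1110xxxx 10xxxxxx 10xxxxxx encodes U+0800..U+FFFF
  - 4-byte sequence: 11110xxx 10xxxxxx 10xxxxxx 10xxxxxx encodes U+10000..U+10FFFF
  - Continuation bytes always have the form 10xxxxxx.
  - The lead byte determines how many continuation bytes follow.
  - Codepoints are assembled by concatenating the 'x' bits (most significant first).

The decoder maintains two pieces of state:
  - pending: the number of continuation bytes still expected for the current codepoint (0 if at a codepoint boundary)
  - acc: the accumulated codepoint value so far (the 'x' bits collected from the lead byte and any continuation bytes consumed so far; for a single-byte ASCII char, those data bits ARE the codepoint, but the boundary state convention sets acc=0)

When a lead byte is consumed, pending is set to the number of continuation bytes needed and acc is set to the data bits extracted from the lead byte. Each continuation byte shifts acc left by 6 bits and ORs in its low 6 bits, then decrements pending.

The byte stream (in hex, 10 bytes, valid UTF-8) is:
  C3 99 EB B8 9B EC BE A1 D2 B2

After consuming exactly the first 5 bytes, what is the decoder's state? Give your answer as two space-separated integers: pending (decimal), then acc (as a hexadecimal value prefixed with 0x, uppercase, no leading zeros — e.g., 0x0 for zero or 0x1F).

Answer: 0 0xBE1B

Derivation:
Byte[0]=C3: 2-byte lead. pending=1, acc=0x3
Byte[1]=99: continuation. acc=(acc<<6)|0x19=0xD9, pending=0
Byte[2]=EB: 3-byte lead. pending=2, acc=0xB
Byte[3]=B8: continuation. acc=(acc<<6)|0x38=0x2F8, pending=1
Byte[4]=9B: continuation. acc=(acc<<6)|0x1B=0xBE1B, pending=0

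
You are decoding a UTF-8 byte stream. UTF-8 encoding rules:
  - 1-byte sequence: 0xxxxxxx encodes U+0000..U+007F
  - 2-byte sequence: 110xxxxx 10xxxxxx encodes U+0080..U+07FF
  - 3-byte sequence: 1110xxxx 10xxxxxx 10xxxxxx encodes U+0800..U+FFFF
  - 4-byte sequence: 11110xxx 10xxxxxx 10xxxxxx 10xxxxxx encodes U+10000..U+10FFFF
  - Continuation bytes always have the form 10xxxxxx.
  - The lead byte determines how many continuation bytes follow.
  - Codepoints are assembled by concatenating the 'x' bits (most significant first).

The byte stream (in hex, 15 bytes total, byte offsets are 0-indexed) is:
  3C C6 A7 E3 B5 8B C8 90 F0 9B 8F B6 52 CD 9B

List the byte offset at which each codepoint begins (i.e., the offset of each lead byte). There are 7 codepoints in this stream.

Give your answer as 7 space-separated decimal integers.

Byte[0]=3C: 1-byte ASCII. cp=U+003C
Byte[1]=C6: 2-byte lead, need 1 cont bytes. acc=0x6
Byte[2]=A7: continuation. acc=(acc<<6)|0x27=0x1A7
Completed: cp=U+01A7 (starts at byte 1)
Byte[3]=E3: 3-byte lead, need 2 cont bytes. acc=0x3
Byte[4]=B5: continuation. acc=(acc<<6)|0x35=0xF5
Byte[5]=8B: continuation. acc=(acc<<6)|0x0B=0x3D4B
Completed: cp=U+3D4B (starts at byte 3)
Byte[6]=C8: 2-byte lead, need 1 cont bytes. acc=0x8
Byte[7]=90: continuation. acc=(acc<<6)|0x10=0x210
Completed: cp=U+0210 (starts at byte 6)
Byte[8]=F0: 4-byte lead, need 3 cont bytes. acc=0x0
Byte[9]=9B: continuation. acc=(acc<<6)|0x1B=0x1B
Byte[10]=8F: continuation. acc=(acc<<6)|0x0F=0x6CF
Byte[11]=B6: continuation. acc=(acc<<6)|0x36=0x1B3F6
Completed: cp=U+1B3F6 (starts at byte 8)
Byte[12]=52: 1-byte ASCII. cp=U+0052
Byte[13]=CD: 2-byte lead, need 1 cont bytes. acc=0xD
Byte[14]=9B: continuation. acc=(acc<<6)|0x1B=0x35B
Completed: cp=U+035B (starts at byte 13)

Answer: 0 1 3 6 8 12 13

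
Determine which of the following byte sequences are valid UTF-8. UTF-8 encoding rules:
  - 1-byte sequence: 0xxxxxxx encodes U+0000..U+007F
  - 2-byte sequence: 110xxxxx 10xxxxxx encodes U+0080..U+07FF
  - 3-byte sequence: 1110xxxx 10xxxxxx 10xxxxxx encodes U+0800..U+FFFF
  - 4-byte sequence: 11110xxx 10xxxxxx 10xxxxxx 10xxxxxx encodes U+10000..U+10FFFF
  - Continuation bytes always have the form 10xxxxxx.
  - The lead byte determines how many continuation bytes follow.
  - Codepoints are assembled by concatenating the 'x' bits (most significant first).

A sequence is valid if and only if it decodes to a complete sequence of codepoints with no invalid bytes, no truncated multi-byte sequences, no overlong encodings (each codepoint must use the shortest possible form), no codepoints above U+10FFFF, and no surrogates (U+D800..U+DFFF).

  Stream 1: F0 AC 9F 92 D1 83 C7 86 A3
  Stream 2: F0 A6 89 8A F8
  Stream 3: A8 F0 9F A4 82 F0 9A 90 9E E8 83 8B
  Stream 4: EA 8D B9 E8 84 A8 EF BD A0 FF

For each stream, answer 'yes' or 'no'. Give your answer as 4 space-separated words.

Answer: no no no no

Derivation:
Stream 1: error at byte offset 8. INVALID
Stream 2: error at byte offset 4. INVALID
Stream 3: error at byte offset 0. INVALID
Stream 4: error at byte offset 9. INVALID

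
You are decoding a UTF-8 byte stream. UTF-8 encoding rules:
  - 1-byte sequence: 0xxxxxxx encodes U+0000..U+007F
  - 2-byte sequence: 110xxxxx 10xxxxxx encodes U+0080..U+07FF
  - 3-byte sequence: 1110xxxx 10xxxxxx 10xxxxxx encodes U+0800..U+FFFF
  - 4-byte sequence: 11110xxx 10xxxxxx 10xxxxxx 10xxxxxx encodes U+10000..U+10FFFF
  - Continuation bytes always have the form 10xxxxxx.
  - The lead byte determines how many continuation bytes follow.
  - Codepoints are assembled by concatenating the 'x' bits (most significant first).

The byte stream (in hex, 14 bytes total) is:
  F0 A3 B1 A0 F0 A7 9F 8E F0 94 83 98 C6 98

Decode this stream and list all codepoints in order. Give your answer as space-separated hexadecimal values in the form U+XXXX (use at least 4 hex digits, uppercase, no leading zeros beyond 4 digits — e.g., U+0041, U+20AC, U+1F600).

Byte[0]=F0: 4-byte lead, need 3 cont bytes. acc=0x0
Byte[1]=A3: continuation. acc=(acc<<6)|0x23=0x23
Byte[2]=B1: continuation. acc=(acc<<6)|0x31=0x8F1
Byte[3]=A0: continuation. acc=(acc<<6)|0x20=0x23C60
Completed: cp=U+23C60 (starts at byte 0)
Byte[4]=F0: 4-byte lead, need 3 cont bytes. acc=0x0
Byte[5]=A7: continuation. acc=(acc<<6)|0x27=0x27
Byte[6]=9F: continuation. acc=(acc<<6)|0x1F=0x9DF
Byte[7]=8E: continuation. acc=(acc<<6)|0x0E=0x277CE
Completed: cp=U+277CE (starts at byte 4)
Byte[8]=F0: 4-byte lead, need 3 cont bytes. acc=0x0
Byte[9]=94: continuation. acc=(acc<<6)|0x14=0x14
Byte[10]=83: continuation. acc=(acc<<6)|0x03=0x503
Byte[11]=98: continuation. acc=(acc<<6)|0x18=0x140D8
Completed: cp=U+140D8 (starts at byte 8)
Byte[12]=C6: 2-byte lead, need 1 cont bytes. acc=0x6
Byte[13]=98: continuation. acc=(acc<<6)|0x18=0x198
Completed: cp=U+0198 (starts at byte 12)

Answer: U+23C60 U+277CE U+140D8 U+0198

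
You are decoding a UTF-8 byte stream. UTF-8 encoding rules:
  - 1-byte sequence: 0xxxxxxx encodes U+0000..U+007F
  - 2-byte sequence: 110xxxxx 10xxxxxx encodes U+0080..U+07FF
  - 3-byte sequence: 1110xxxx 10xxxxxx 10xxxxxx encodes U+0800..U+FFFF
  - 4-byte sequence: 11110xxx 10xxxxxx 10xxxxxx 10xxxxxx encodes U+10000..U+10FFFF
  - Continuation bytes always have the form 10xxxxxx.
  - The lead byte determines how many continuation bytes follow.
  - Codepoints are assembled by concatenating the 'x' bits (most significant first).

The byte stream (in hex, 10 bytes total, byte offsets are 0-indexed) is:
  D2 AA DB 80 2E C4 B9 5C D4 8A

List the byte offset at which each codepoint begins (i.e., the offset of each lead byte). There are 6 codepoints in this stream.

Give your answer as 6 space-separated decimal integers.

Byte[0]=D2: 2-byte lead, need 1 cont bytes. acc=0x12
Byte[1]=AA: continuation. acc=(acc<<6)|0x2A=0x4AA
Completed: cp=U+04AA (starts at byte 0)
Byte[2]=DB: 2-byte lead, need 1 cont bytes. acc=0x1B
Byte[3]=80: continuation. acc=(acc<<6)|0x00=0x6C0
Completed: cp=U+06C0 (starts at byte 2)
Byte[4]=2E: 1-byte ASCII. cp=U+002E
Byte[5]=C4: 2-byte lead, need 1 cont bytes. acc=0x4
Byte[6]=B9: continuation. acc=(acc<<6)|0x39=0x139
Completed: cp=U+0139 (starts at byte 5)
Byte[7]=5C: 1-byte ASCII. cp=U+005C
Byte[8]=D4: 2-byte lead, need 1 cont bytes. acc=0x14
Byte[9]=8A: continuation. acc=(acc<<6)|0x0A=0x50A
Completed: cp=U+050A (starts at byte 8)

Answer: 0 2 4 5 7 8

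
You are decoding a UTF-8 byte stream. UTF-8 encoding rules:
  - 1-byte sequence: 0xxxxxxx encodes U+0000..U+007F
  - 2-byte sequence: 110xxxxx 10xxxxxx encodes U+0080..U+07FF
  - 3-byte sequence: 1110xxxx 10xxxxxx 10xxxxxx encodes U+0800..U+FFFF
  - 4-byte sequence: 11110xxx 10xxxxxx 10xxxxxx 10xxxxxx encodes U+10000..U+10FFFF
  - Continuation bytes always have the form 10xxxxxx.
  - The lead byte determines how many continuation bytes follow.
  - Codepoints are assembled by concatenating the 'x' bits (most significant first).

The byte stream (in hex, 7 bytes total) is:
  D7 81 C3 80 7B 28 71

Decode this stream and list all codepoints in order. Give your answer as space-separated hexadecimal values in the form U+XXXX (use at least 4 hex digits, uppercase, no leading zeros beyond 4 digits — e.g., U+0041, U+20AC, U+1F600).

Answer: U+05C1 U+00C0 U+007B U+0028 U+0071

Derivation:
Byte[0]=D7: 2-byte lead, need 1 cont bytes. acc=0x17
Byte[1]=81: continuation. acc=(acc<<6)|0x01=0x5C1
Completed: cp=U+05C1 (starts at byte 0)
Byte[2]=C3: 2-byte lead, need 1 cont bytes. acc=0x3
Byte[3]=80: continuation. acc=(acc<<6)|0x00=0xC0
Completed: cp=U+00C0 (starts at byte 2)
Byte[4]=7B: 1-byte ASCII. cp=U+007B
Byte[5]=28: 1-byte ASCII. cp=U+0028
Byte[6]=71: 1-byte ASCII. cp=U+0071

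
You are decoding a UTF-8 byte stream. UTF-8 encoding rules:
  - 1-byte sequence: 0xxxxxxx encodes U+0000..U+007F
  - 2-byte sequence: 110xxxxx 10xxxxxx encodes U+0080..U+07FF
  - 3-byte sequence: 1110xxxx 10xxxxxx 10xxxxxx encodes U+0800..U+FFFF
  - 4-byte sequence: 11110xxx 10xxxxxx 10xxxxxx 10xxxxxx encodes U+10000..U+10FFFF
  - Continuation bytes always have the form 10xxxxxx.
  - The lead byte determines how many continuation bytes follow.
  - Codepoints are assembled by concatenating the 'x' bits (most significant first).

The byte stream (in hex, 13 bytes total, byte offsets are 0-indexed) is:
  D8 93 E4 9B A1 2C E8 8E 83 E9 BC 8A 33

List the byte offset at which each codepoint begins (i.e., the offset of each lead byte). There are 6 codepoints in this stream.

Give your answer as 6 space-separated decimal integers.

Byte[0]=D8: 2-byte lead, need 1 cont bytes. acc=0x18
Byte[1]=93: continuation. acc=(acc<<6)|0x13=0x613
Completed: cp=U+0613 (starts at byte 0)
Byte[2]=E4: 3-byte lead, need 2 cont bytes. acc=0x4
Byte[3]=9B: continuation. acc=(acc<<6)|0x1B=0x11B
Byte[4]=A1: continuation. acc=(acc<<6)|0x21=0x46E1
Completed: cp=U+46E1 (starts at byte 2)
Byte[5]=2C: 1-byte ASCII. cp=U+002C
Byte[6]=E8: 3-byte lead, need 2 cont bytes. acc=0x8
Byte[7]=8E: continuation. acc=(acc<<6)|0x0E=0x20E
Byte[8]=83: continuation. acc=(acc<<6)|0x03=0x8383
Completed: cp=U+8383 (starts at byte 6)
Byte[9]=E9: 3-byte lead, need 2 cont bytes. acc=0x9
Byte[10]=BC: continuation. acc=(acc<<6)|0x3C=0x27C
Byte[11]=8A: continuation. acc=(acc<<6)|0x0A=0x9F0A
Completed: cp=U+9F0A (starts at byte 9)
Byte[12]=33: 1-byte ASCII. cp=U+0033

Answer: 0 2 5 6 9 12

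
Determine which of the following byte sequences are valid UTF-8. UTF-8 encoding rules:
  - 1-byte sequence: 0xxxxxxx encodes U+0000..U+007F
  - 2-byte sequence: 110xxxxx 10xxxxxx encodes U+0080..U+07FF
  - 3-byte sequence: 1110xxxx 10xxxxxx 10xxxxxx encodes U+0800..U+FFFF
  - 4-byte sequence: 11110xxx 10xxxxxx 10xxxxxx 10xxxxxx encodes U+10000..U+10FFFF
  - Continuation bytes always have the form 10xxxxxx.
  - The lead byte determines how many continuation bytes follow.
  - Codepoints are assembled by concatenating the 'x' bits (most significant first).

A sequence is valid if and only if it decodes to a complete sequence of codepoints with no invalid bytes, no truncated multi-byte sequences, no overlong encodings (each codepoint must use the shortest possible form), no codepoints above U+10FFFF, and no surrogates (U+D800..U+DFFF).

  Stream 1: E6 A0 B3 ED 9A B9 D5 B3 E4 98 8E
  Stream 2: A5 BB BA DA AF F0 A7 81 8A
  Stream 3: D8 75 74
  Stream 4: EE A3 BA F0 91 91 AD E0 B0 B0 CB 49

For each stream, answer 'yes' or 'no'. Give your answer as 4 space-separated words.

Answer: yes no no no

Derivation:
Stream 1: decodes cleanly. VALID
Stream 2: error at byte offset 0. INVALID
Stream 3: error at byte offset 1. INVALID
Stream 4: error at byte offset 11. INVALID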